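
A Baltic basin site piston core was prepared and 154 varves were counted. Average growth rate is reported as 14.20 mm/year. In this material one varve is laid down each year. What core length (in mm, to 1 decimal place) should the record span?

154 years of growth are recorded.
Predicted length = 14.20 mm/year × 154 years = 2186.8 mm.

2186.8 mm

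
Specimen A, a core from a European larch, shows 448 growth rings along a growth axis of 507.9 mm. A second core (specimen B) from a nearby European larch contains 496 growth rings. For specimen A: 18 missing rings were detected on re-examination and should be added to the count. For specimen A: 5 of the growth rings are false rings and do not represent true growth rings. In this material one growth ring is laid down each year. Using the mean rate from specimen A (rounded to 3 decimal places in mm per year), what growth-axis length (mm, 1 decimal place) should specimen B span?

546.6 mm

Specimen A: correcting the raw count gives 448 − 5 + 18 = 461 true growth rings.
A: Mean rate = 507.9 mm / 461 years ≈ 1.102 mm per year.
Length of B = 1.102 × 496 = 546.6 mm.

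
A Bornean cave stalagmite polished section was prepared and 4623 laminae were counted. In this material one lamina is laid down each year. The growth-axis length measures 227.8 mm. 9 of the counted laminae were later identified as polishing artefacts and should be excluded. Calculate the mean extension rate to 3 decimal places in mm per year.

Correcting the raw count gives 4623 − 9 = 4614 true laminae.
227.8 mm over 4614 years gives 227.8 / 4614 ≈ 0.049 mm per year.

0.049 mm per year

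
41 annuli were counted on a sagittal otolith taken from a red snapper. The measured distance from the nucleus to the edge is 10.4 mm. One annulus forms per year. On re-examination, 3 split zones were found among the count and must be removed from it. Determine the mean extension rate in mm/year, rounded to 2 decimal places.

0.27 mm/year

After corrections the count is 41 − 3 = 38 annuli.
Extension rate ≈ 10.4 / 38 = 0.27 mm/year.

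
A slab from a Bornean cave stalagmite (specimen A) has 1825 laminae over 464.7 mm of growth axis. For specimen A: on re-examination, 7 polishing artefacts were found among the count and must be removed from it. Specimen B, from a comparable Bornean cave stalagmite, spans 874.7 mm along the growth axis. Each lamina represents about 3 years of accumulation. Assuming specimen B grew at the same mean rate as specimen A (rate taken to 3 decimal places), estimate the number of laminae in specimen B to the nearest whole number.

Specimen A: adjusted count: 1825 − 7 = 1818 laminae.
Specimen A: at 3 years per lamina, 1818 × 3 = 5454 years.
A: Extension rate ≈ 464.7 / 5454 = 0.085 mm/year.
Specimen B: 874.7 mm / 0.085 mm per year = 10290.59 years; at 3 years per lamina that is 10290.59 / 3 ≈ 3430 laminae.

3430 laminae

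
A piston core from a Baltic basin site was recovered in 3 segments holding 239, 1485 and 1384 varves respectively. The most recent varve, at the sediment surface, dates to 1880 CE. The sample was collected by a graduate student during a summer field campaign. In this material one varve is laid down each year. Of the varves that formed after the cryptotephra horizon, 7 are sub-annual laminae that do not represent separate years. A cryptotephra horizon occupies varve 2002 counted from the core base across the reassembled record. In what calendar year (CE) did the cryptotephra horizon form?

781 CE

Total varves = 239 + 1485 + 1384 = 3108.
Between varve 2002 and the sediment surface there are 3108 − 2002 = 1106 varves.
1106 − 7 false = 1099 true varves after the cryptotephra horizon.
The varve at the sediment surface is 1880 CE, so the cryptotephra horizon dates to 1880 − 1099 = 781 CE.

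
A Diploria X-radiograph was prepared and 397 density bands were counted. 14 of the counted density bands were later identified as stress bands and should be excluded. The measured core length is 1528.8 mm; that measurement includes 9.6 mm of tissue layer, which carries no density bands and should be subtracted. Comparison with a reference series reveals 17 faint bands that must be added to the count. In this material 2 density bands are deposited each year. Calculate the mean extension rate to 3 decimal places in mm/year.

Correcting the raw count gives 397 − 14 + 17 = 400 true density bands.
400 density bands at 2 per year is 400 / 2 = 200 years.
Removing the 9.6 mm offcut leaves 1528.8 − 9.6 = 1519.2 mm.
Mean rate = 1519.2 mm / 200 years ≈ 7.596 mm/year.

7.596 mm/year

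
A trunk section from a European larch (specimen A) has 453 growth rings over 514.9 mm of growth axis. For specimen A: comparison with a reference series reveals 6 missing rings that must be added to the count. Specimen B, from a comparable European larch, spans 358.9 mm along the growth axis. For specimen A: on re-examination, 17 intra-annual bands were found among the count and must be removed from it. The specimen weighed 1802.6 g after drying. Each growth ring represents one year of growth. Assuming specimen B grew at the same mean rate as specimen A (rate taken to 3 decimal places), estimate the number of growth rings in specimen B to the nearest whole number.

308 growth rings

Specimen A: correcting the raw count gives 453 − 17 + 6 = 442 true growth rings.
A: 514.9 mm over 442 years gives 514.9 / 442 ≈ 1.165 mm per year.
Specimen B: 358.9 mm / 1.165 mm per year = 308.07 years ≈ 308 growth rings.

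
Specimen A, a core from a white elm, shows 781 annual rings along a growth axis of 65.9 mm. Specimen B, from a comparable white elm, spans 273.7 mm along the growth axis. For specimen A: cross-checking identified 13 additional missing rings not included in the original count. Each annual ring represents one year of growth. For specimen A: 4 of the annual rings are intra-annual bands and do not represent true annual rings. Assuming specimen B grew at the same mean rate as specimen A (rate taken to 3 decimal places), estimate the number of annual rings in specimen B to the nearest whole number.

Specimen A: after corrections the count is 781 − 4 + 13 = 790 annual rings.
A: Mean rate = 65.9 mm / 790 years ≈ 0.083 mm/yr.
Specimen B: 273.7 mm / 0.083 mm per year = 3297.59 years ≈ 3298 annual rings.

3298 annual rings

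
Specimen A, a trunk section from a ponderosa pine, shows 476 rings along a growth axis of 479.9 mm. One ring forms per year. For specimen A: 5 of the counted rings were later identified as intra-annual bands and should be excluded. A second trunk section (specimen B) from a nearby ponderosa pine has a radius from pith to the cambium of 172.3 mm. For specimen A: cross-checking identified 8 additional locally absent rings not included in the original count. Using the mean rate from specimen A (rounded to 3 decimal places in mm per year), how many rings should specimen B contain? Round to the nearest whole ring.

Specimen A: after corrections the count is 476 − 5 + 8 = 479 rings.
A: Extension rate ≈ 479.9 / 479 = 1.002 mm per year.
For B, 172.3 / 1.002 = 171.96 years ≈ 172 rings.

172 rings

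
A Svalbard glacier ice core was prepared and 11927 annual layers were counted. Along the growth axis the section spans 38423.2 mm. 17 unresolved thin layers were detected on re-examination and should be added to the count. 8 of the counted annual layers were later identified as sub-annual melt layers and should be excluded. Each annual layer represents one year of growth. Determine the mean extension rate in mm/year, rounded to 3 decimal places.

Correcting the raw count gives 11927 − 8 + 17 = 11936 true annual layers.
38423.2 mm over 11936 years gives 38423.2 / 11936 ≈ 3.219 mm/year.

3.219 mm/year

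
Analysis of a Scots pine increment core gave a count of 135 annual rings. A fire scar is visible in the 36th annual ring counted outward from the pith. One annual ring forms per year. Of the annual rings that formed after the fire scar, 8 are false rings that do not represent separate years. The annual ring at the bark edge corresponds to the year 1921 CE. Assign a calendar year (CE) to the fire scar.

Between annual ring 36 and the bark edge there are 135 − 36 = 99 annual rings.
99 − 8 false = 91 true annual rings after the fire scar.
The annual ring at the bark edge is 1921 CE, so the fire scar dates to 1921 − 91 = 1830 CE.

1830 CE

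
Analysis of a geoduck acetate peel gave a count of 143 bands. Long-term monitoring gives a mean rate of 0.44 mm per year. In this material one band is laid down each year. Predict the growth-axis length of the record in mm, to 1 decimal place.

62.9 mm

143 years of growth are recorded.
Predicted length = 0.44 mm/year × 143 years = 62.9 mm.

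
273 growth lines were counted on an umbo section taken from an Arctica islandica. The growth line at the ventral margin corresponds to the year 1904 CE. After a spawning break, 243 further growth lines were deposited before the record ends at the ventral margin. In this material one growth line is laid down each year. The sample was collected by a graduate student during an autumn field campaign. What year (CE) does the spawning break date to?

243 growth lines formed after the spawning break.
1904 − 243 = 1661 CE.

1661 CE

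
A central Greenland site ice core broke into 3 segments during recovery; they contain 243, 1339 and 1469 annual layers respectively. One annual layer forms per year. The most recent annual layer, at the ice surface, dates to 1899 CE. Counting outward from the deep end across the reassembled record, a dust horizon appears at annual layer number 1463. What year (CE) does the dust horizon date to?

311 CE

Total annual layers = 243 + 1339 + 1469 = 3051.
The dust horizon sits at annual layer 1463 from the deep end, so 3051 − 1463 = 1588 annual layers formed after it.
The annual layer at the ice surface is 1899 CE, so the dust horizon dates to 1899 − 1588 = 311 CE.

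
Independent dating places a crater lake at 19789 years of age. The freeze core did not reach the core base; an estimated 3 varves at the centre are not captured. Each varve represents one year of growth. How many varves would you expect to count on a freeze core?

One varve per year gives 19789 varves over 19789 years.
Subtracting the 3 varves not captured gives 19789 − 3 = 19786 varves in the record.

19786 varves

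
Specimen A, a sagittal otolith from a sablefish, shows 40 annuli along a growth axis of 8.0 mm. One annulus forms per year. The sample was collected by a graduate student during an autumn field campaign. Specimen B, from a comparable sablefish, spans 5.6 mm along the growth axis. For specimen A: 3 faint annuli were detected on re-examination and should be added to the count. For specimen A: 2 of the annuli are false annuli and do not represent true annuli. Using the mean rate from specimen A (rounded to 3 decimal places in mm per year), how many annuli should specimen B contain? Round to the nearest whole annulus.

29 annuli

Specimen A: after corrections the count is 40 − 2 + 3 = 41 annuli.
A: Mean rate = 8.0 mm / 41 years ≈ 0.195 mm per year.
Specimen B: 5.6 mm / 0.195 mm per year = 28.72 years ≈ 29 annuli.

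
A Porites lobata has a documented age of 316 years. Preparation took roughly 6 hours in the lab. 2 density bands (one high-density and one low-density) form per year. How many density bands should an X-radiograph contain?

With 2 density bands per year, 316 years would produce 316 × 2 = 632 density bands.
So 632 density bands should be present.

632 density bands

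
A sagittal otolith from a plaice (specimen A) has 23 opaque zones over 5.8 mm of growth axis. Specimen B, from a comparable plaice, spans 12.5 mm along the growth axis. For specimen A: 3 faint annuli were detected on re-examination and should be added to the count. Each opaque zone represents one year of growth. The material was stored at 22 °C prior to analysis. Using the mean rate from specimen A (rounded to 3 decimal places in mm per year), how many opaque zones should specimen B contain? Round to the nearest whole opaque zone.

56 opaque zones

Specimen A: adjusted count: 23 + 3 = 26 opaque zones.
A: Extension rate ≈ 5.8 / 26 = 0.223 mm/yr.
B spans 12.5 / 0.223 = 56.05 years ≈ 56 opaque zones.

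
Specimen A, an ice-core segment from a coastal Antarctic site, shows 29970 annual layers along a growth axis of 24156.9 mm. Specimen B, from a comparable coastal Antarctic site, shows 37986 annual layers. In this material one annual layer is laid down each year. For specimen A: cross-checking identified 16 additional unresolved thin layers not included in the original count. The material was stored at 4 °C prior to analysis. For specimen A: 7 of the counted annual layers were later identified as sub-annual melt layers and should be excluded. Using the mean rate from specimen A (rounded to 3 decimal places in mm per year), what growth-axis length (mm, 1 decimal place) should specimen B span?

30616.7 mm

Specimen A: adjusted count: 29970 − 7 + 16 = 29979 annual layers.
A: 24156.9 mm over 29979 years gives 24156.9 / 29979 ≈ 0.806 mm per year.
For B, 0.806 mm/year × 37986 years = 30616.7 mm.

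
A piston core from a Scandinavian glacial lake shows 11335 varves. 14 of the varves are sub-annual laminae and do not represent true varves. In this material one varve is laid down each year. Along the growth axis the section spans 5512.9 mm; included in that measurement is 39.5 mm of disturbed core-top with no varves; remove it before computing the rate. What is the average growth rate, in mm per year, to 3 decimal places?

0.483 mm per year

Adjusted count: 11335 − 14 = 11321 varves.
The growth record spans 5512.9 − 39.5 = 5473.4 mm.
Extension rate ≈ 5473.4 / 11321 = 0.483 mm per year.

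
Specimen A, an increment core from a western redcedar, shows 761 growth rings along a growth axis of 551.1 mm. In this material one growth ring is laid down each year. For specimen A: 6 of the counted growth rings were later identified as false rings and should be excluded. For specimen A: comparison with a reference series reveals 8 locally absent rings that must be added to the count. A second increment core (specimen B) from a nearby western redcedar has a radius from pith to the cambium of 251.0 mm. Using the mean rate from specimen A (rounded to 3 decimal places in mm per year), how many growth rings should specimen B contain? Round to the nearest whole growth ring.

348 growth rings

Specimen A: correcting the raw count gives 761 − 6 + 8 = 763 true growth rings.
A: Mean rate = 551.1 mm / 763 years ≈ 0.722 mm/yr.
B spans 251.0 / 0.722 = 347.65 years ≈ 348 growth rings.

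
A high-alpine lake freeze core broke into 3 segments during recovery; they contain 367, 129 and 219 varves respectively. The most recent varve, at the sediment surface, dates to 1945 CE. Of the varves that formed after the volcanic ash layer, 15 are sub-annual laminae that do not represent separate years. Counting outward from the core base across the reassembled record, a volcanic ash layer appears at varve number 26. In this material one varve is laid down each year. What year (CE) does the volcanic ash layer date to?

1271 CE

Total varves = 367 + 129 + 219 = 715.
715 − 26 = 689 varves lie beyond the volcanic ash layer toward the sediment surface.
689 − 15 false = 674 true varves after the volcanic ash layer.
Counting back 674 years from 1945 CE places the volcanic ash layer in 1945 − 674 = 1271 CE.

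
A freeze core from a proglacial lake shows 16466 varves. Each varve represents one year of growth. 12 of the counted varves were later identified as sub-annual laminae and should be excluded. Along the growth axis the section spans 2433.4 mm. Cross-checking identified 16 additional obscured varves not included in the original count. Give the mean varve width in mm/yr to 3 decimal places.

Correcting the raw count gives 16466 − 12 + 16 = 16470 true varves.
2433.4 mm over 16470 years gives 2433.4 / 16470 ≈ 0.148 mm/yr.

0.148 mm/yr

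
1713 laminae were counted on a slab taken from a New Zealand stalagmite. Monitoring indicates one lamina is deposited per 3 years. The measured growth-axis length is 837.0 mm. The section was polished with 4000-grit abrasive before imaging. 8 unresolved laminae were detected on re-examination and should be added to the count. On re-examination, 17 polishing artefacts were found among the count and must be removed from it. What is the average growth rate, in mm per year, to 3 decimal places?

0.164 mm per year

Correcting the raw count gives 1713 − 17 + 8 = 1704 true laminae.
1704 laminae at 3 years each span 1704 × 3 = 5112 years.
837.0 mm over 5112 years gives 837.0 / 5112 ≈ 0.164 mm per year.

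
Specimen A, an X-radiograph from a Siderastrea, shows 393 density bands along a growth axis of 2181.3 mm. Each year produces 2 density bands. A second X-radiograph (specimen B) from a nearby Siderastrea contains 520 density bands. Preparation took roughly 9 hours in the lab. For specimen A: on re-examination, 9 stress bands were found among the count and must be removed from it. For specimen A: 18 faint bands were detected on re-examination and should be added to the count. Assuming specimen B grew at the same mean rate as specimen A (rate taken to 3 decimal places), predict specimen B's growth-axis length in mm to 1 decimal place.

2821.5 mm

Specimen A: true density band count = 393 − 9 + 18 = 402.
Specimen A: dividing by 2 density bands per year: 402 / 2 = 201 years.
A: Extension rate ≈ 2181.3 / 201 = 10.852 mm/yr.
Specimen B: dividing by 2 density bands per year: 520 / 2 = 260 years. B's length ≈ 10.852 × 260 = 2821.5 mm.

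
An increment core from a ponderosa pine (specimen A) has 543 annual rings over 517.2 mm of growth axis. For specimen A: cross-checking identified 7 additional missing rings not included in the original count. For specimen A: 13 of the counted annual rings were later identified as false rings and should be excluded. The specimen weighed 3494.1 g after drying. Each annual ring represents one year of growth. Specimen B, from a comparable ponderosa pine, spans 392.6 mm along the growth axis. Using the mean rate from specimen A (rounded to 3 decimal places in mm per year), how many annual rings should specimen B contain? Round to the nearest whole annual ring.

Specimen A: correcting the raw count gives 543 − 13 + 7 = 537 true annual rings.
A: 517.2 mm over 537 years gives 517.2 / 537 ≈ 0.963 mm per year.
Specimen B: 392.6 mm / 0.963 mm per year = 407.68 years ≈ 408 annual rings.

408 annual rings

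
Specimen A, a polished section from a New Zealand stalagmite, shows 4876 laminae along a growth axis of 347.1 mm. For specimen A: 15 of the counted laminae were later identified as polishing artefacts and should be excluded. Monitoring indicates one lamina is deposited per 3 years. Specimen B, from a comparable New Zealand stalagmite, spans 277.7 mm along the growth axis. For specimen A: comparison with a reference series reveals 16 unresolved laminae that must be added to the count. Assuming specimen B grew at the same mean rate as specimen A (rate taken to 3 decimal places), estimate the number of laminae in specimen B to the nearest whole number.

3857 laminae

Specimen A: true lamina count = 4876 − 15 + 16 = 4877.
Specimen A: at 3 years per lamina, 4877 × 3 = 14631 years.
A: Mean rate = 347.1 mm / 14631 years ≈ 0.024 mm/year.
For B, 277.7 / 0.024 = 11570.83 years; at 3 years per lamina that is 11570.83 / 3 ≈ 3857 laminae.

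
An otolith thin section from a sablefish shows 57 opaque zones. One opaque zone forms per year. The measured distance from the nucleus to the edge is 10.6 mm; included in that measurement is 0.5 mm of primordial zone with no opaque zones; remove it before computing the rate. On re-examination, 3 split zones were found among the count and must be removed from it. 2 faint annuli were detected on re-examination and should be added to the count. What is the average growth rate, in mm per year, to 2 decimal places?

0.18 mm per year

True opaque zone count = 57 − 3 + 2 = 56.
The growth record spans 10.6 − 0.5 = 10.1 mm.
Mean rate = 10.1 mm / 56 years ≈ 0.18 mm per year.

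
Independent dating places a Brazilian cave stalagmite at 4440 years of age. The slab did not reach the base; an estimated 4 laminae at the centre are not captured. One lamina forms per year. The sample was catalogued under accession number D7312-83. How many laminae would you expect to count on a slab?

4436 laminae

At one lamina per year, 4440 years correspond to 4440 laminae.
Subtracting the 4 laminae not captured gives 4440 − 4 = 4436 laminae in the record.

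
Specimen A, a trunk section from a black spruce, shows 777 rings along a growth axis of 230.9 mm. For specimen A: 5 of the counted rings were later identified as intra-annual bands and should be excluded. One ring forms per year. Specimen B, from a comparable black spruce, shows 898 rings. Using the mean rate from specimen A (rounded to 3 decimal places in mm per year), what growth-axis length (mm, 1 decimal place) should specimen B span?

Specimen A: true ring count = 777 − 5 = 772.
A: Extension rate ≈ 230.9 / 772 = 0.299 mm/yr.
B's length ≈ 0.299 × 898 = 268.5 mm.

268.5 mm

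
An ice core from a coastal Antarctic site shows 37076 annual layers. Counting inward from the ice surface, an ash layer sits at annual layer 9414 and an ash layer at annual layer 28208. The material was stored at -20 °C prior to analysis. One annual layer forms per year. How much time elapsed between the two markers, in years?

The two markers are separated by 28208 − 9414 = 18794 annual layers.
At one annual layer per year, 18794 years elapsed between them.

18794 years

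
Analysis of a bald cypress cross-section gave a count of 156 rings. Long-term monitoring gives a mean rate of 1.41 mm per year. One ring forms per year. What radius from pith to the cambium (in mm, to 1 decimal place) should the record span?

156 years of growth are recorded.
Length ≈ 1.41 × 156 = 220.0 mm.

220.0 mm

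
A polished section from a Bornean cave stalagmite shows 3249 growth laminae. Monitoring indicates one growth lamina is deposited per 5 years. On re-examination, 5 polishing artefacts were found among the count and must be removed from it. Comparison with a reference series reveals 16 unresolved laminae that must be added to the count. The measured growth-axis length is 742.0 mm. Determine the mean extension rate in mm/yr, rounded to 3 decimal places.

True growth lamina count = 3249 − 5 + 16 = 3260.
At 5 years per growth lamina, 3260 × 5 = 16300 years.
Mean rate = 742.0 mm / 16300 years ≈ 0.046 mm/yr.

0.046 mm/yr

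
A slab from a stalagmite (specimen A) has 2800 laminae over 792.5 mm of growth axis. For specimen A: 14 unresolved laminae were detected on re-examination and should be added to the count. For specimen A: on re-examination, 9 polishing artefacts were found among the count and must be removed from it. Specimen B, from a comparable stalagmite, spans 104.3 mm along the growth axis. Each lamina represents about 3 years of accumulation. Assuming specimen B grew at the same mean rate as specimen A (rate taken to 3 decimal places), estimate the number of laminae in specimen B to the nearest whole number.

Specimen A: true lamina count = 2800 − 9 + 14 = 2805.
Specimen A: at 3 years per lamina, 2805 × 3 = 8415 years.
A: Mean rate = 792.5 mm / 8415 years ≈ 0.094 mm/yr.
Specimen B: 104.3 mm / 0.094 mm per year = 1109.57 years; at 3 years per lamina that is 1109.57 / 3 ≈ 370 laminae.

370 laminae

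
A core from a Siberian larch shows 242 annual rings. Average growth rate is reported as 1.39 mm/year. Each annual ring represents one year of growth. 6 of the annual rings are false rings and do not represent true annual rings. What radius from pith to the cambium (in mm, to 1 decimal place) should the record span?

328.0 mm

Adjusted count: 242 − 6 = 236 annual rings.
236 years at 1.39 mm/year gives 1.39 × 236 = 328.0 mm.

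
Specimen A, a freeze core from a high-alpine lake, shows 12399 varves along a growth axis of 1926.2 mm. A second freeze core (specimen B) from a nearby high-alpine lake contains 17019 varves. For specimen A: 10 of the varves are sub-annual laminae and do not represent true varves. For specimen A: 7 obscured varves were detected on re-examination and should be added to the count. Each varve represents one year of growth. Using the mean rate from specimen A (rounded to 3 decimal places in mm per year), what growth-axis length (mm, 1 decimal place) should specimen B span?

2637.9 mm

Specimen A: adjusted count: 12399 − 10 + 7 = 12396 varves.
A: Mean rate = 1926.2 mm / 12396 years ≈ 0.155 mm/yr.
B's length ≈ 0.155 × 17019 = 2637.9 mm.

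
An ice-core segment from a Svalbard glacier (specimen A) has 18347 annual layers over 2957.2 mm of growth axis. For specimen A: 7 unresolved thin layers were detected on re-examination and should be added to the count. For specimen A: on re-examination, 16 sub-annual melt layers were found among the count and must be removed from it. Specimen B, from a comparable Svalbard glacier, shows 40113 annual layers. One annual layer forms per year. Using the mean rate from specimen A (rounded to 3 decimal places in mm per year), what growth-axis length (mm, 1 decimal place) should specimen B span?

6458.2 mm

Specimen A: true annual layer count = 18347 − 16 + 7 = 18338.
A: Extension rate ≈ 2957.2 / 18338 = 0.161 mm/yr.
Length of B = 0.161 × 40113 = 6458.2 mm.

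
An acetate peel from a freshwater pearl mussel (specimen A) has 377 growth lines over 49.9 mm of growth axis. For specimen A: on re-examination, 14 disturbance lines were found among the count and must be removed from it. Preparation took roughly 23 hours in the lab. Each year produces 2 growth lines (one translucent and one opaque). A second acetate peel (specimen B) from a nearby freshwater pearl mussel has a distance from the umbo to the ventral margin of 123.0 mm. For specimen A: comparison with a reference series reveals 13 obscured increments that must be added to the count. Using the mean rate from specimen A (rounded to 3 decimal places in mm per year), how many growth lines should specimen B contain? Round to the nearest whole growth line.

Specimen A: correcting the raw count gives 377 − 14 + 13 = 376 true growth lines.
Specimen A: with 2 growth lines per year, 376 / 2 = 188 years.
A: 49.9 mm over 188 years gives 49.9 / 188 ≈ 0.265 mm per year.
For B, 123.0 / 0.265 = 464.15 years; at 2 growth lines per year that is 464.15 × 2 ≈ 928 growth lines.

928 growth lines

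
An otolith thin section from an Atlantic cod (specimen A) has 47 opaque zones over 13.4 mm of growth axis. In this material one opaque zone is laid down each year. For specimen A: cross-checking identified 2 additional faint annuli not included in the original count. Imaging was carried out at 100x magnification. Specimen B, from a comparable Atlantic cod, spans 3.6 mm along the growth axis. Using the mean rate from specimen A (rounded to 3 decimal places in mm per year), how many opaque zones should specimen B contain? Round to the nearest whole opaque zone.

Specimen A: correcting the raw count gives 47 + 2 = 49 true opaque zones.
A: Mean rate = 13.4 mm / 49 years ≈ 0.273 mm/year.
For B, 3.6 / 0.273 = 13.19 years ≈ 13 opaque zones.

13 opaque zones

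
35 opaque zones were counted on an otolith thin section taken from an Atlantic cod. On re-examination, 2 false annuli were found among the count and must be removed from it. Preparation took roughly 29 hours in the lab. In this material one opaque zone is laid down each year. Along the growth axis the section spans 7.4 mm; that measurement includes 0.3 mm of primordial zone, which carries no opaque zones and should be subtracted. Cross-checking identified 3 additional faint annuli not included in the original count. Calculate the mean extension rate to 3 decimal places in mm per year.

0.197 mm per year

Adjusted count: 35 − 2 + 3 = 36 opaque zones.
Removing the 0.3 mm offcut leaves 7.4 − 0.3 = 7.1 mm.
7.1 mm over 36 years gives 7.1 / 36 ≈ 0.197 mm per year.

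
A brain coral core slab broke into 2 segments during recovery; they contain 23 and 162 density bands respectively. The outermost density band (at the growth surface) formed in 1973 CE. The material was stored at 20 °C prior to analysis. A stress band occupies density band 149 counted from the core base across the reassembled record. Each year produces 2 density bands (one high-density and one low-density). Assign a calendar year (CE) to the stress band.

Total density bands = 23 + 162 = 185.
Between density band 149 and the growth surface there are 185 − 149 = 36 density bands.
36 density bands at 2 per year is 36 / 2 = 18 years.
Counting back 18 years from 1973 CE places the stress band in 1973 − 18 = 1955 CE.

1955 CE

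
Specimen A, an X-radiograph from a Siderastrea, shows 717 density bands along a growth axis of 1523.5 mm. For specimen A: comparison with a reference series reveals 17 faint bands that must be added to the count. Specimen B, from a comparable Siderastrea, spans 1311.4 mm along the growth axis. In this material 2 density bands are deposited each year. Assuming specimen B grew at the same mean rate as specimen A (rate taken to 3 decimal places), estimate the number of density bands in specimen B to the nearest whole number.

632 density bands

Specimen A: true density band count = 717 + 17 = 734.
Specimen A: with 2 density bands per year, 734 / 2 = 367 years.
A: 1523.5 mm over 367 years gives 1523.5 / 367 ≈ 4.151 mm/year.
Specimen B: 1311.4 mm / 4.151 mm per year = 315.92 years; at 2 density bands per year that is 315.92 × 2 ≈ 632 density bands.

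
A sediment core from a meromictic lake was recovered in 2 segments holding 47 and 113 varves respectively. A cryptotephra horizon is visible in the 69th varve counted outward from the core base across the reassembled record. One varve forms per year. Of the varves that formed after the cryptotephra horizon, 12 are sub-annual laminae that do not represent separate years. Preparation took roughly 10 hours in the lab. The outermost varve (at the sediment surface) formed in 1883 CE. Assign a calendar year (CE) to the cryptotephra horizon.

Total varves = 47 + 113 = 160.
160 − 69 = 91 varves lie beyond the cryptotephra horizon toward the sediment surface.
91 − 12 false = 79 true varves after the cryptotephra horizon.
The varve at the sediment surface is 1883 CE, so the cryptotephra horizon dates to 1883 − 79 = 1804 CE.

1804 CE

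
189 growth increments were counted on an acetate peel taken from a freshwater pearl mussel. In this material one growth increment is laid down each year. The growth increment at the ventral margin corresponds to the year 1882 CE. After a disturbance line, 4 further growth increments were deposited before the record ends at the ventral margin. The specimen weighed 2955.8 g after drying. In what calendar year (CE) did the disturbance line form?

4 growth increments formed after the disturbance line.
1882 − 4 = 1878 CE.

1878 CE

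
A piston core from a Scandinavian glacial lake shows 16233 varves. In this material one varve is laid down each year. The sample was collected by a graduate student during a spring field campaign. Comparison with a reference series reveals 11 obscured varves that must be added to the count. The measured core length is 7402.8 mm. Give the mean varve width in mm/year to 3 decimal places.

0.456 mm/year

After corrections the count is 16233 + 11 = 16244 varves.
Mean rate = 7402.8 mm / 16244 years ≈ 0.456 mm/year.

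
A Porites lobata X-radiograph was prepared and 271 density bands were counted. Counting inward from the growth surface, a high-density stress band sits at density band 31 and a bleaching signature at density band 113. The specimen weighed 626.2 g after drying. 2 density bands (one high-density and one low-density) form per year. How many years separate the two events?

113 − 31 = 82 density bands lie between the two events.
82 density bands at 2 per year is 82 / 2 = 41 years.

41 yr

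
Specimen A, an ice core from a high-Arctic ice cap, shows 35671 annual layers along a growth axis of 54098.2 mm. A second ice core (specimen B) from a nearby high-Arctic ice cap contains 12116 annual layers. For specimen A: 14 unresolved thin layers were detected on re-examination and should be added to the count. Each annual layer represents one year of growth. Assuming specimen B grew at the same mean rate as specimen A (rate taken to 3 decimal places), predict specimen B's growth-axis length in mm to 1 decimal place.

Specimen A: adjusted count: 35671 + 14 = 35685 annual layers.
A: Mean rate = 54098.2 mm / 35685 years ≈ 1.516 mm/year.
For B, 1.516 mm/year × 12116 years = 18367.9 mm.

18367.9 mm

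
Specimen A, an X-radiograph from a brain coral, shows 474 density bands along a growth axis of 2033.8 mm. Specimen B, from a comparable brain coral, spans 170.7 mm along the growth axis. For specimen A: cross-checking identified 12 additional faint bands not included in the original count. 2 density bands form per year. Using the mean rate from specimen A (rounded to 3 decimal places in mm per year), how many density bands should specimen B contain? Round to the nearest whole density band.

Specimen A: adjusted count: 474 + 12 = 486 density bands.
Specimen A: with 2 density bands per year, 486 / 2 = 243 years.
A: 2033.8 mm over 243 years gives 2033.8 / 243 ≈ 8.370 mm/yr.
For B, 170.7 / 8.370 = 20.39 years; at 2 density bands per year that is 20.39 × 2 ≈ 41 density bands.

41 density bands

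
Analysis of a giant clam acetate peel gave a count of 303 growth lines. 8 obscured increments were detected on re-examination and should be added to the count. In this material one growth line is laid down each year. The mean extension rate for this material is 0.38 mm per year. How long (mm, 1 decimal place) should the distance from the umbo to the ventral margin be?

118.2 mm

After corrections the count is 303 + 8 = 311 growth lines.
311 years at 0.38 mm/year gives 0.38 × 311 = 118.2 mm.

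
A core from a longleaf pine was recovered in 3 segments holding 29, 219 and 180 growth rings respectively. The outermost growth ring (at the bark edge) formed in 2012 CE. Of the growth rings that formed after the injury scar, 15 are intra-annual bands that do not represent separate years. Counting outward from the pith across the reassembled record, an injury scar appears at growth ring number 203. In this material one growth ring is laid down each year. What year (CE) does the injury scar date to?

Total growth rings = 29 + 219 + 180 = 428.
The injury scar sits at growth ring 203 from the pith, so 428 − 203 = 225 growth rings formed after it.
Excluding 15 false growth rings: 225 − 15 = 210.
The growth ring at the bark edge is 2012 CE, so the injury scar dates to 2012 − 210 = 1802 CE.

1802 CE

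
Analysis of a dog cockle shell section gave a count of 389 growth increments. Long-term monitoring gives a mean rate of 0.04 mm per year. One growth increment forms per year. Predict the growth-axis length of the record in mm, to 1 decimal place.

The record spans 389 years at 0.04 mm per year.
Length ≈ 0.04 × 389 = 15.6 mm.

15.6 mm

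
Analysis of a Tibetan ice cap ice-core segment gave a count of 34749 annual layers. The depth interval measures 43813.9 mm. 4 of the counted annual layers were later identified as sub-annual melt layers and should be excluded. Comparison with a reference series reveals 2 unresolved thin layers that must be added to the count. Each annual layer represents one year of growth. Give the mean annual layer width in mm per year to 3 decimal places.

1.261 mm per year

Adjusted count: 34749 − 4 + 2 = 34747 annual layers.
Mean rate = 43813.9 mm / 34747 years ≈ 1.261 mm per year.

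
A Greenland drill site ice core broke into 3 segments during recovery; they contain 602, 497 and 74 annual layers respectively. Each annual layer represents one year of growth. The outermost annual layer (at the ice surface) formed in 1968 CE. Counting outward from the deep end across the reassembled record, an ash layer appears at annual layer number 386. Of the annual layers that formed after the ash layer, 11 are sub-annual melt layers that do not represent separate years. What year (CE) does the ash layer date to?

1192 CE

Total annual layers = 602 + 497 + 74 = 1173.
Between annual layer 386 and the ice surface there are 1173 − 386 = 787 annual layers.
787 − 11 false = 776 true annual layers after the ash layer.
The annual layer at the ice surface is 1968 CE, so the ash layer dates to 1968 − 776 = 1192 CE.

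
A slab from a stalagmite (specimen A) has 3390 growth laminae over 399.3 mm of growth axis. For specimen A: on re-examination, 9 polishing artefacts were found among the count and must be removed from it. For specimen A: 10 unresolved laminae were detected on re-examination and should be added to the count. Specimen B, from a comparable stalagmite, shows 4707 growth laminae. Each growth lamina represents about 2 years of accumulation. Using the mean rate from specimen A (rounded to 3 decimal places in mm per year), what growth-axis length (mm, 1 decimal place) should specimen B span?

555.4 mm

Specimen A: true growth lamina count = 3390 − 9 + 10 = 3391.
Specimen A: at 2 years per growth lamina, 3391 × 2 = 6782 years.
A: Extension rate ≈ 399.3 / 6782 = 0.059 mm/year.
Specimen B: multiplying by 2 years per growth lamina: 4707 × 2 = 9414 years. Length of B = 0.059 × 9414 = 555.4 mm.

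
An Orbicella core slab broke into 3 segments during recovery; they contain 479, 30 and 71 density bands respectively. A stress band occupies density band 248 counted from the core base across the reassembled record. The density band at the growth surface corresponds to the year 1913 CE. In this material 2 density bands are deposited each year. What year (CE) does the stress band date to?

Total density bands = 479 + 30 + 71 = 580.
580 − 248 = 332 density bands lie beyond the stress band toward the growth surface.
Dividing by 2 density bands per year: 332 / 2 = 166 years.
Counting back 166 years from 1913 CE places the stress band in 1913 − 166 = 1747 CE.

1747 CE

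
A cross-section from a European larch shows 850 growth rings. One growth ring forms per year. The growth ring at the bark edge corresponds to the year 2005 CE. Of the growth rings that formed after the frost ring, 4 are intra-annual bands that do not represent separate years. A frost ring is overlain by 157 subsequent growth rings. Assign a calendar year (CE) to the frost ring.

1852 CE

157 growth rings formed after the frost ring.
Excluding 4 false growth rings: 157 − 4 = 153.
Counting back 153 years from 2005 CE places the frost ring in 2005 − 153 = 1852 CE.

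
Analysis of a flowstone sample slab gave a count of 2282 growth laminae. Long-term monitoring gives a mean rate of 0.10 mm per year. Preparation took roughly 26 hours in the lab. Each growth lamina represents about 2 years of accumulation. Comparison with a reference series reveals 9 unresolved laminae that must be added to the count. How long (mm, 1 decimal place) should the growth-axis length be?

After corrections the count is 2282 + 9 = 2291 growth laminae.
Multiplying by 2 years per growth lamina: 2291 × 2 = 4582 years.
Predicted length = 0.10 mm/year × 4582 years = 458.2 mm.

458.2 mm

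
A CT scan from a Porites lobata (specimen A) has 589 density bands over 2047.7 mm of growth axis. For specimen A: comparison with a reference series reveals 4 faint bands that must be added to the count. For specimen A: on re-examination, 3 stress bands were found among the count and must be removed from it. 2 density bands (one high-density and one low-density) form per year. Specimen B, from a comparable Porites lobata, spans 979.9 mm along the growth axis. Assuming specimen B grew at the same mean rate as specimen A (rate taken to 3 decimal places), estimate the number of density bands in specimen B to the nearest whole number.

282 density bands

Specimen A: true density band count = 589 − 3 + 4 = 590.
Specimen A: 590 density bands at 2 per year is 590 / 2 = 295 years.
A: Extension rate ≈ 2047.7 / 295 = 6.941 mm/yr.
For B, 979.9 / 6.941 = 141.18 years; at 2 density bands per year that is 141.18 × 2 ≈ 282 density bands.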